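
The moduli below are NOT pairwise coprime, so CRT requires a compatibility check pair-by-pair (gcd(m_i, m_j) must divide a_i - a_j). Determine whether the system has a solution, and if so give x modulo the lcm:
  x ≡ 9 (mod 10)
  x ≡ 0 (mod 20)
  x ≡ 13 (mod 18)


Moduli 10, 20, 18 are not pairwise coprime, so CRT works modulo lcm(m_i) when all pairwise compatibility conditions hold.
Pairwise compatibility: gcd(m_i, m_j) must divide a_i - a_j for every pair.
Merge one congruence at a time:
  Start: x ≡ 9 (mod 10).
  Combine with x ≡ 0 (mod 20): gcd(10, 20) = 10, and 0 - 9 = -9 is NOT divisible by 10.
    ⇒ system is inconsistent (no integer solution).

No solution (the system is inconsistent).


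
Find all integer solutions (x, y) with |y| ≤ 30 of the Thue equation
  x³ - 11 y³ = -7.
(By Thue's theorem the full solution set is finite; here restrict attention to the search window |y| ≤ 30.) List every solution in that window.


The equation is x³ - 11y³ = -7. For fixed y, x³ = 11·y³ − 7, so a solution requires the RHS to be a perfect cube.
Strategy: iterate y from -30 to 30, compute RHS = 11·y³ − 7, and check whether it is a (positive or negative) perfect cube.
Check small values of y:
  y = 0: RHS = -7 is not a perfect cube.
  y = 1: RHS = 4 is not a perfect cube.
  y = -1: RHS = -18 is not a perfect cube.
  y = 2: RHS = 81 is not a perfect cube.
  y = -2: RHS = -95 is not a perfect cube.
  y = 3: RHS = 290 is not a perfect cube.
  y = -3: RHS = -304 is not a perfect cube.
Continuing the search up to |y| = 30 finds no solutions either.
No (x, y) in the scanned range satisfies the equation.

No integer solutions with |y| ≤ 30.


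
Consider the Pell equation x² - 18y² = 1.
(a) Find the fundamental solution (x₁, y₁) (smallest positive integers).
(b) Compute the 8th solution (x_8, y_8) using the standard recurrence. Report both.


Step 1: Find the fundamental solution (x₁, y₁) of x² - 18y² = 1.
  Expand √18 as a continued fraction. a₀ = ⌊√18⌋ = 4; iterate m_{k+1} = d_k·a_k − m_k, d_{k+1} = (18 − m_{k+1}²)/d_k, a_{k+1} = ⌊(a₀ + m_{k+1})/d_{k+1}⌋ (starting m₀ = 0, d₀ = 1), with convergents p_k = a_k·p_{k-1} + p_{k-2}, q_k = a_k·q_{k-1} + q_{k-2} (p₋₁ = 1, q₋₁ = 0):
  k = 0: a₀ = 4; p₀/q₀ = 4/1; p₀² − 18·q₀² = 16 − 18 = -2.
  k = 1: m = 4, d = 2, a = ⌊(4 + 4)/2⌋ = 4; p/q = (4·4 + 1)/(4·1 + 0) = 17/4; p² − 18·q² = 289 − 288 = 1.
  The first convergent with p² − 18·q² = 1 gives the fundamental solution (x₁, y₁) = (17, 4).
Step 2: Apply the recurrence (x_{n+1}, y_{n+1}) = (x₁x_n + 18y₁y_n, x₁y_n + y₁x_n) repeatedly.
  From (x_1, y_1) = (17, 4): x_2 = 17·17 + 18·4·4 = 577; y_2 = 17·4 + 4·17 = 136.
  From (x_2, y_2) = (577, 136): x_3 = 17·577 + 18·4·136 = 19601; y_3 = 17·136 + 4·577 = 4620.
  From (x_3, y_3) = (19601, 4620): x_4 = 17·19601 + 18·4·4620 = 665857; y_4 = 17·4620 + 4·19601 = 156944.
  From (x_4, y_4) = (665857, 156944): x_5 = 17·665857 + 18·4·156944 = 22619537; y_5 = 17·156944 + 4·665857 = 5331476.
  From (x_5, y_5) = (22619537, 5331476): x_6 = 17·22619537 + 18·4·5331476 = 768398401; y_6 = 17·5331476 + 4·22619537 = 181113240.
  From (x_6, y_6) = (768398401, 181113240): x_7 = 17·768398401 + 18·4·181113240 = 26102926097; y_7 = 17·181113240 + 4·768398401 = 6152518684.
  From (x_7, y_7) = (26102926097, 6152518684): x_8 = 17·26102926097 + 18·4·6152518684 = 886731088897; y_8 = 17·6152518684 + 4·26102926097 = 209004522016.
Step 3: Verify x_8² - 18·y_8² = 786292024016459316676609 - 786292024016459316676608 = 1 (should be 1). ✓

(x_1, y_1) = (17, 4); (x_8, y_8) = (886731088897, 209004522016).


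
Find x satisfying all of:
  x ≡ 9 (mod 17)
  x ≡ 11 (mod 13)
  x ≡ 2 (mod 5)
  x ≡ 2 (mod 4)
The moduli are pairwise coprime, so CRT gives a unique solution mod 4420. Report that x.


Product of moduli M = 17 · 13 · 5 · 4 = 4420.
Merge one congruence at a time:
  Start: x ≡ 9 (mod 17).
  Combine with x ≡ 11 (mod 13); new modulus lcm = 221.
    Write x = 9 + 17·t and substitute into x ≡ 11 (mod 13): 17·t ≡ 11 − 9 = 2 (mod 13).
    Reduce coefficients mod 13: 4·t ≡ 2 (mod 13).
    The inverse of 4 mod 13 is 10 (since 4·10 = 40 = 3·13 + 1), so t ≡ 10·2 = 20 ≡ 7 (mod 13).
    Then x = 9 + 17·7 = 128, valid modulo lcm(17, 13) = 221: x ≡ 128 (mod 221).
  Combine with x ≡ 2 (mod 5); new modulus lcm = 1105.
    Write x = 128 + 221·t and substitute into x ≡ 2 (mod 5): 221·t ≡ 2 − 128 = -126 (mod 5).
    Reduce coefficients mod 5: 1·t ≡ 4 (mod 5).
    So t ≡ 4 (mod 5).
    Then x = 128 + 221·4 = 1012, valid modulo lcm(221, 5) = 1105: x ≡ 1012 (mod 1105).
  Combine with x ≡ 2 (mod 4); new modulus lcm = 4420.
    Write x = 1012 + 1105·t and substitute into x ≡ 2 (mod 4): 1105·t ≡ 2 − 1012 = -1010 (mod 4).
    Reduce coefficients mod 4: 1·t ≡ 2 (mod 4).
    So t ≡ 2 (mod 4).
    Then x = 1012 + 1105·2 = 3222, valid modulo lcm(1105, 4) = 4420: x ≡ 3222 (mod 4420).
Verify against each original: 3222 mod 17 = 9, 3222 mod 13 = 11, 3222 mod 5 = 2, 3222 mod 4 = 2.

x ≡ 3222 (mod 4420).


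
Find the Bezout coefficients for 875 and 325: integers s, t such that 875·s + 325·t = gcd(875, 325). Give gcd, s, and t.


Euclidean algorithm on (875, 325) — divide until remainder is 0:
  875 = 2 · 325 + 225
  325 = 1 · 225 + 100
  225 = 2 · 100 + 25
  100 = 4 · 25 + 0
gcd(875, 325) = 25.
Track Bezout coefficients alongside the remainders: start with r₀ = 875 = a·1 + b·0 (s = 1, t = 0) and r₁ = 325 = a·0 + b·1 (s = 0, t = 1); each new remainder r_{k+1} = r_{k-1} − q_k·r_k inherits s_{k+1} = s_{k-1} − q_k·s_k, t_{k+1} = t_{k-1} − q_k·t_k, so r_k = a·s_k + b·t_k at every step:
  q = 2: r = 225, s = 1 − 2·0 = 1, t = 0 − 2·1 = -2  (check: 875·1 + 325·(-2) = 225)
  q = 1: r = 100, s = 0 − 1·1 = -1, t = 1 − 1·(-2) = 3  (check: 875·(-1) + 325·3 = 100)
  q = 2: r = 25, s = 1 − 2·(-1) = 3, t = -2 − 2·3 = -8  (check: 875·3 + 325·(-8) = 25)
The row with r = 25 (the gcd) gives the Bezout coefficients s = 3, t = -8.
Result: 875 · (3) + 325 · (-8) = 25.

gcd(875, 325) = 25; s = 3, t = -8 (check: 875·3 + 325·(-8) = 25).


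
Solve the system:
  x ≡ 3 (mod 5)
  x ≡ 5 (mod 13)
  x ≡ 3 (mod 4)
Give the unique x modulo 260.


Moduli 5, 13, 4 are pairwise coprime; by CRT there is a unique solution modulo M = 5 · 13 · 4 = 260.
Solve pairwise, accumulating the modulus:
  Start with x ≡ 3 (mod 5).
  Combine with x ≡ 5 (mod 13): since gcd(5, 13) = 1, we get a unique residue mod 65.
    Write x = 3 + 5·t and substitute into x ≡ 5 (mod 13): 5·t ≡ 5 − 3 = 2 (mod 13).
    The inverse of 5 mod 13 is 8 (since 5·8 = 40 = 3·13 + 1), so t ≡ 8·2 = 16 ≡ 3 (mod 13).
    Then x = 3 + 5·3 = 18, valid modulo lcm(5, 13) = 65: x ≡ 18 (mod 65).
  Combine with x ≡ 3 (mod 4): since gcd(65, 4) = 1, we get a unique residue mod 260.
    Write x = 18 + 65·t and substitute into x ≡ 3 (mod 4): 65·t ≡ 3 − 18 = -15 (mod 4).
    Reduce coefficients mod 4: 1·t ≡ 1 (mod 4).
    So t ≡ 1 (mod 4).
    Then x = 18 + 65·1 = 83, valid modulo lcm(65, 4) = 260: x ≡ 83 (mod 260).
Verify: 83 mod 5 = 3 ✓, 83 mod 13 = 5 ✓, 83 mod 4 = 3 ✓.

x ≡ 83 (mod 260).


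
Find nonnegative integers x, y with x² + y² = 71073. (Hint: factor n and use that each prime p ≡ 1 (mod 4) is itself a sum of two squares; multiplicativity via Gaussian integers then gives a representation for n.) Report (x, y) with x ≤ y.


Step 1: Factor n = 71073 = 3^2 · 53 · 149.
Step 2: Check the mod-4 condition on each prime factor: 3 ≡ 3 (mod 4), exponent 2 (must be even); 53 ≡ 1 (mod 4), exponent 1; 149 ≡ 1 (mod 4), exponent 1.
All primes ≡ 3 (mod 4) appear to even exponent (or don't appear), so by the two-squares theorem n IS expressible as a sum of two squares.
Step 3: Build a representation. Group n = k² · m with k = 3 and m = 53 · 149 = 7897 (a product of primes ≡ 1 (mod 4)); a representation of m scales to one of n via (k·x)² + (k·y)² = k²(x² + y²). Each prime p ≡ 1 (mod 4) is itself a sum of two squares; find a² by testing p − a² for a perfect square:
  53: 53 − 1² = 52, 53 − 2² = 49 = 7² ⇒ 53 = 2² + 7².
  149: 149 − 1² = 148, 149 − 2² = 145, 149 − 3² = 140, 149 − 4² = 133, 149 − 5² = 124, 149 − 6² = 113, 149 − 7² = 100 = 10² ⇒ 149 = 7² + 10².
  Combine using the Brahmagupta–Fibonacci identity (a² + b²)(c² + d²) = (ac − bd)² + (ad + bc)² = (ac + bd)² + (ad − bc)²:
  53 · 149 = 7897: from (2² + 7²)(7² + 10²), take (2·7 − 7·10, 2·10 + 7·7) = (14 − 70, 20 + 49) = (-56, 69); dropping signs (only squares matter) gives (56, 69); check 56² + 69² = 3136 + 4761 = 7897 ✓.
  Scale by k = 3: (3·56, 3·69) = (168, 207).
Step 4: Order so x ≤ y and verify: 168² + 207² = 28224 + 42849 = 71073 = n. ✓

n = 71073 = 168² + 207² (one valid representation with x ≤ y).


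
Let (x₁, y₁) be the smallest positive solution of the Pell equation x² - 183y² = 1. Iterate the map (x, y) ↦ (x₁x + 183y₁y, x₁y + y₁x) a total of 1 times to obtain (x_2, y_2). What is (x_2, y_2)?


Step 1: Find the fundamental solution (x₁, y₁) of x² - 183y² = 1.
  Expand √183 as a continued fraction. a₀ = ⌊√183⌋ = 13; iterate m_{k+1} = d_k·a_k − m_k, d_{k+1} = (183 − m_{k+1}²)/d_k, a_{k+1} = ⌊(a₀ + m_{k+1})/d_{k+1}⌋ (starting m₀ = 0, d₀ = 1), with convergents p_k = a_k·p_{k-1} + p_{k-2}, q_k = a_k·q_{k-1} + q_{k-2} (p₋₁ = 1, q₋₁ = 0):
  k = 0: a₀ = 13; p₀/q₀ = 13/1; p₀² − 183·q₀² = 169 − 183 = -14.
  k = 1: m = 13, d = 14, a = ⌊(13 + 13)/14⌋ = 1; p/q = (1·13 + 1)/(1·1 + 0) = 14/1; p² − 183·q² = 196 − 183 = 13.
  k = 2: m = 1, d = 13, a = ⌊(13 + 1)/13⌋ = 1; p/q = (1·14 + 13)/(1·1 + 1) = 27/2; p² − 183·q² = 729 − 732 = -3.
  k = 3: m = 12, d = 3, a = ⌊(13 + 12)/3⌋ = 8; p/q = (8·27 + 14)/(8·2 + 1) = 230/17; p² − 183·q² = 52900 − 52887 = 13.
  k = 4: m = 12, d = 13, a = ⌊(13 + 12)/13⌋ = 1; p/q = (1·230 + 27)/(1·17 + 2) = 257/19; p² − 183·q² = 66049 − 66063 = -14.
  k = 5: m = 1, d = 14, a = ⌊(13 + 1)/14⌋ = 1; p/q = (1·257 + 230)/(1·19 + 17) = 487/36; p² − 183·q² = 237169 − 237168 = 1.
  The first convergent with p² − 183·q² = 1 gives the fundamental solution (x₁, y₁) = (487, 36).
Step 2: Apply the recurrence (x_{n+1}, y_{n+1}) = (x₁x_n + 183y₁y_n, x₁y_n + y₁x_n) repeatedly.
  From (x_1, y_1) = (487, 36): x_2 = 487·487 + 183·36·36 = 474337; y_2 = 487·36 + 36·487 = 35064.
Step 3: Verify x_2² - 183·y_2² = 224995589569 - 224995589568 = 1 (should be 1). ✓

(x_1, y_1) = (487, 36); (x_2, y_2) = (474337, 35064).


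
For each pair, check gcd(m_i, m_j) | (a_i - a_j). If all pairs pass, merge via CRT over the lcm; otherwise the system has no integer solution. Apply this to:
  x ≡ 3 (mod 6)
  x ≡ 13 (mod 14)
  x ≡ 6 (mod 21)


Moduli 6, 14, 21 are not pairwise coprime, so CRT works modulo lcm(m_i) when all pairwise compatibility conditions hold.
Pairwise compatibility: gcd(m_i, m_j) must divide a_i - a_j for every pair.
Merge one congruence at a time:
  Start: x ≡ 3 (mod 6).
  Combine with x ≡ 13 (mod 14): gcd(6, 14) = 2; 13 - 3 = 10, which IS divisible by 2, so compatible.
    Write x = 3 + 6·t and substitute into x ≡ 13 (mod 14): 6·t ≡ 13 − 3 = 10 (mod 14).
    Divide the congruence (and modulus) by g = 2: 3·t ≡ 5 (mod 7).
    The inverse of 3 mod 7 is 5 (since 3·5 = 15 = 2·7 + 1), so t ≡ 5·5 = 25 ≡ 4 (mod 7).
    Then x = 3 + 6·4 = 27, valid modulo lcm(6, 14) = 42: x ≡ 27 (mod 42).
  Combine with x ≡ 6 (mod 21): gcd(42, 21) = 21; 6 - 27 = -21, which IS divisible by 21, so compatible.
    Write x = 27 + 42·t and substitute into x ≡ 6 (mod 21): 42·t ≡ 6 − 27 = -21 (mod 21).
    Divide the congruence (and modulus) by g = 21: 2·t ≡ -1 (mod 1).
    Modulo 1 every t works; take t = 0.
    Then x = 27 + 42·0 = 27, valid modulo lcm(42, 21) = 42: x ≡ 27 (mod 42).
Verify: 27 mod 6 = 3, 27 mod 14 = 13, 27 mod 21 = 6.

x ≡ 27 (mod 42).


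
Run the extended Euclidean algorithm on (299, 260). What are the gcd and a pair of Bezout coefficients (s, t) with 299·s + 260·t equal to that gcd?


Euclidean algorithm on (299, 260) — divide until remainder is 0:
  299 = 1 · 260 + 39
  260 = 6 · 39 + 26
  39 = 1 · 26 + 13
  26 = 2 · 13 + 0
gcd(299, 260) = 13.
Track Bezout coefficients alongside the remainders: start with r₀ = 299 = a·1 + b·0 (s = 1, t = 0) and r₁ = 260 = a·0 + b·1 (s = 0, t = 1); each new remainder r_{k+1} = r_{k-1} − q_k·r_k inherits s_{k+1} = s_{k-1} − q_k·s_k, t_{k+1} = t_{k-1} − q_k·t_k, so r_k = a·s_k + b·t_k at every step:
  q = 1: r = 39, s = 1 − 1·0 = 1, t = 0 − 1·1 = -1  (check: 299·1 + 260·(-1) = 39)
  q = 6: r = 26, s = 0 − 6·1 = -6, t = 1 − 6·(-1) = 7  (check: 299·(-6) + 260·7 = 26)
  q = 1: r = 13, s = 1 − 1·(-6) = 7, t = -1 − 1·7 = -8  (check: 299·7 + 260·(-8) = 13)
The row with r = 13 (the gcd) gives the Bezout coefficients s = 7, t = -8.
Result: 299 · (7) + 260 · (-8) = 13.

gcd(299, 260) = 13; s = 7, t = -8 (check: 299·7 + 260·(-8) = 13).


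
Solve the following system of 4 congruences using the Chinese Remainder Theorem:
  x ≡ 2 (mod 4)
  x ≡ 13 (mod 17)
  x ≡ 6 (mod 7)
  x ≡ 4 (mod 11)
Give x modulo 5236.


Product of moduli M = 4 · 17 · 7 · 11 = 5236.
Merge one congruence at a time:
  Start: x ≡ 2 (mod 4).
  Combine with x ≡ 13 (mod 17); new modulus lcm = 68.
    Write x = 2 + 4·t and substitute into x ≡ 13 (mod 17): 4·t ≡ 13 − 2 = 11 (mod 17).
    The inverse of 4 mod 17 is 13 (since 4·13 = 52 = 3·17 + 1), so t ≡ 13·11 = 143 ≡ 7 (mod 17).
    Then x = 2 + 4·7 = 30, valid modulo lcm(4, 17) = 68: x ≡ 30 (mod 68).
  Combine with x ≡ 6 (mod 7); new modulus lcm = 476.
    Write x = 30 + 68·t and substitute into x ≡ 6 (mod 7): 68·t ≡ 6 − 30 = -24 (mod 7).
    Reduce coefficients mod 7: 5·t ≡ 4 (mod 7).
    The inverse of 5 mod 7 is 3 (since 5·3 = 15 = 2·7 + 1), so t ≡ 3·4 = 12 ≡ 5 (mod 7).
    Then x = 30 + 68·5 = 370, valid modulo lcm(68, 7) = 476: x ≡ 370 (mod 476).
  Combine with x ≡ 4 (mod 11); new modulus lcm = 5236.
    Write x = 370 + 476·t and substitute into x ≡ 4 (mod 11): 476·t ≡ 4 − 370 = -366 (mod 11).
    Reduce coefficients mod 11: 3·t ≡ 8 (mod 11).
    The inverse of 3 mod 11 is 4 (since 3·4 = 12 = 1·11 + 1), so t ≡ 4·8 = 32 ≡ 10 (mod 11).
    Then x = 370 + 476·10 = 5130, valid modulo lcm(476, 11) = 5236: x ≡ 5130 (mod 5236).
Verify against each original: 5130 mod 4 = 2, 5130 mod 17 = 13, 5130 mod 7 = 6, 5130 mod 11 = 4.

x ≡ 5130 (mod 5236).


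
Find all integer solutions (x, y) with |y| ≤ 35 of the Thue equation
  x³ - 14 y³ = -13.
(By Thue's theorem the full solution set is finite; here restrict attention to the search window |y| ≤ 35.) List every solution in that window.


The equation is x³ - 14y³ = -13. For fixed y, x³ = 14·y³ − 13, so a solution requires the RHS to be a perfect cube.
Strategy: iterate y from -35 to 35, compute RHS = 14·y³ − 13, and check whether it is a (positive or negative) perfect cube.
Check small values of y:
  y = 0: RHS = -13 is not a perfect cube.
  y = 1: RHS = 1 = (1)³ ⇒ x = 1 works.
  y = -1: RHS = -27 = (-3)³ ⇒ x = -3 works.
  y = 2: RHS = 99 is not a perfect cube.
  y = -2: RHS = -125 = (-5)³ ⇒ x = -5 works.
  y = 3: RHS = 365 is not a perfect cube.
  y = -3: RHS = -391 is not a perfect cube.
Continuing the search up to |y| = 35 finds no further solutions beyond those listed.
Collected solutions: (1, 1), (-3, -1), (-5, -2).

Solutions (with |y| ≤ 35): (1, 1), (-3, -1), (-5, -2).


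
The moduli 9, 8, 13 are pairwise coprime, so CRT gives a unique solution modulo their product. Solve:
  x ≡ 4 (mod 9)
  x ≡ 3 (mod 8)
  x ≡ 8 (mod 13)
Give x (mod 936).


Moduli 9, 8, 13 are pairwise coprime; by CRT there is a unique solution modulo M = 9 · 8 · 13 = 936.
Solve pairwise, accumulating the modulus:
  Start with x ≡ 4 (mod 9).
  Combine with x ≡ 3 (mod 8): since gcd(9, 8) = 1, we get a unique residue mod 72.
    Write x = 4 + 9·t and substitute into x ≡ 3 (mod 8): 9·t ≡ 3 − 4 = -1 (mod 8).
    Reduce coefficients mod 8: 1·t ≡ 7 (mod 8).
    So t ≡ 7 (mod 8).
    Then x = 4 + 9·7 = 67, valid modulo lcm(9, 8) = 72: x ≡ 67 (mod 72).
  Combine with x ≡ 8 (mod 13): since gcd(72, 13) = 1, we get a unique residue mod 936.
    Write x = 67 + 72·t and substitute into x ≡ 8 (mod 13): 72·t ≡ 8 − 67 = -59 (mod 13).
    Reduce coefficients mod 13: 7·t ≡ 6 (mod 13).
    The inverse of 7 mod 13 is 2 (since 7·2 = 14 = 1·13 + 1), so t ≡ 2·6 = 12 ≡ 12 (mod 13).
    Then x = 67 + 72·12 = 931, valid modulo lcm(72, 13) = 936: x ≡ 931 (mod 936).
Verify: 931 mod 9 = 4 ✓, 931 mod 8 = 3 ✓, 931 mod 13 = 8 ✓.

x ≡ 931 (mod 936).


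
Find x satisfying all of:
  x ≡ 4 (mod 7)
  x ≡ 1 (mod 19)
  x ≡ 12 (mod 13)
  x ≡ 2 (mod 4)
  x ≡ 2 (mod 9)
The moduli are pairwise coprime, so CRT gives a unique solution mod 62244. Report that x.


Product of moduli M = 7 · 19 · 13 · 4 · 9 = 62244.
Merge one congruence at a time:
  Start: x ≡ 4 (mod 7).
  Combine with x ≡ 1 (mod 19); new modulus lcm = 133.
    Write x = 4 + 7·t and substitute into x ≡ 1 (mod 19): 7·t ≡ 1 − 4 = -3 (mod 19).
    Reduce coefficients mod 19: 7·t ≡ 16 (mod 19).
    The inverse of 7 mod 19 is 11 (since 7·11 = 77 = 4·19 + 1), so t ≡ 11·16 = 176 ≡ 5 (mod 19).
    Then x = 4 + 7·5 = 39, valid modulo lcm(7, 19) = 133: x ≡ 39 (mod 133).
  Combine with x ≡ 12 (mod 13); new modulus lcm = 1729.
    Write x = 39 + 133·t and substitute into x ≡ 12 (mod 13): 133·t ≡ 12 − 39 = -27 (mod 13).
    Reduce coefficients mod 13: 3·t ≡ 12 (mod 13).
    The inverse of 3 mod 13 is 9 (since 3·9 = 27 = 2·13 + 1), so t ≡ 9·12 = 108 ≡ 4 (mod 13).
    Then x = 39 + 133·4 = 571, valid modulo lcm(133, 13) = 1729: x ≡ 571 (mod 1729).
  Combine with x ≡ 2 (mod 4); new modulus lcm = 6916.
    Write x = 571 + 1729·t and substitute into x ≡ 2 (mod 4): 1729·t ≡ 2 − 571 = -569 (mod 4).
    Reduce coefficients mod 4: 1·t ≡ 3 (mod 4).
    So t ≡ 3 (mod 4).
    Then x = 571 + 1729·3 = 5758, valid modulo lcm(1729, 4) = 6916: x ≡ 5758 (mod 6916).
  Combine with x ≡ 2 (mod 9); new modulus lcm = 62244.
    Write x = 5758 + 6916·t and substitute into x ≡ 2 (mod 9): 6916·t ≡ 2 − 5758 = -5756 (mod 9).
    Reduce coefficients mod 9: 4·t ≡ 4 (mod 9).
    The inverse of 4 mod 9 is 7 (since 4·7 = 28 = 3·9 + 1), so t ≡ 7·4 = 28 ≡ 1 (mod 9).
    Then x = 5758 + 6916·1 = 12674, valid modulo lcm(6916, 9) = 62244: x ≡ 12674 (mod 62244).
Verify against each original: 12674 mod 7 = 4, 12674 mod 19 = 1, 12674 mod 13 = 12, 12674 mod 4 = 2, 12674 mod 9 = 2.

x ≡ 12674 (mod 62244).


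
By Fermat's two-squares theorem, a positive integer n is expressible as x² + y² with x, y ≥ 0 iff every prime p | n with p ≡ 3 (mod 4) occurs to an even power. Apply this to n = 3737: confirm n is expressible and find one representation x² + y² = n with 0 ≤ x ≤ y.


Step 1: Factor n = 3737 = 37 · 101.
Step 2: Check the mod-4 condition on each prime factor: 37 ≡ 1 (mod 4), exponent 1; 101 ≡ 1 (mod 4), exponent 1.
All primes ≡ 3 (mod 4) appear to even exponent (or don't appear), so by the two-squares theorem n IS expressible as a sum of two squares.
Step 3: Build a representation. Here n = 37 · 101 is a product of primes ≡ 1 (mod 4). Each prime p ≡ 1 (mod 4) is itself a sum of two squares; find a² by testing p − a² for a perfect square:
  37: 37 − 1² = 36 = 6² ⇒ 37 = 1² + 6².
  101: 101 − 1² = 100 = 10² ⇒ 101 = 1² + 10².
  Combine using the Brahmagupta–Fibonacci identity (a² + b²)(c² + d²) = (ac − bd)² + (ad + bc)² = (ac + bd)² + (ad − bc)²:
  37 · 101 = 3737: from (1² + 6²)(1² + 10²), take (1·1 − 6·10, 1·10 + 6·1) = (1 − 60, 10 + 6) = (-59, 16); dropping signs (only squares matter) gives (59, 16); check 59² + 16² = 3481 + 256 = 3737 ✓.
Step 4: Order so x ≤ y and verify: 16² + 59² = 256 + 3481 = 3737 = n. ✓

n = 3737 = 16² + 59² (one valid representation with x ≤ y).


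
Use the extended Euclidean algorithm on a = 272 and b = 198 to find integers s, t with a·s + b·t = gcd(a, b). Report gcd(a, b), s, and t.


Euclidean algorithm on (272, 198) — divide until remainder is 0:
  272 = 1 · 198 + 74
  198 = 2 · 74 + 50
  74 = 1 · 50 + 24
  50 = 2 · 24 + 2
  24 = 12 · 2 + 0
gcd(272, 198) = 2.
Track Bezout coefficients alongside the remainders: start with r₀ = 272 = a·1 + b·0 (s = 1, t = 0) and r₁ = 198 = a·0 + b·1 (s = 0, t = 1); each new remainder r_{k+1} = r_{k-1} − q_k·r_k inherits s_{k+1} = s_{k-1} − q_k·s_k, t_{k+1} = t_{k-1} − q_k·t_k, so r_k = a·s_k + b·t_k at every step:
  q = 1: r = 74, s = 1 − 1·0 = 1, t = 0 − 1·1 = -1  (check: 272·1 + 198·(-1) = 74)
  q = 2: r = 50, s = 0 − 2·1 = -2, t = 1 − 2·(-1) = 3  (check: 272·(-2) + 198·3 = 50)
  q = 1: r = 24, s = 1 − 1·(-2) = 3, t = -1 − 1·3 = -4  (check: 272·3 + 198·(-4) = 24)
  q = 2: r = 2, s = -2 − 2·3 = -8, t = 3 − 2·(-4) = 11  (check: 272·(-8) + 198·11 = 2)
The row with r = 2 (the gcd) gives the Bezout coefficients s = -8, t = 11.
Result: 272 · (-8) + 198 · (11) = 2.

gcd(272, 198) = 2; s = -8, t = 11 (check: 272·(-8) + 198·11 = 2).


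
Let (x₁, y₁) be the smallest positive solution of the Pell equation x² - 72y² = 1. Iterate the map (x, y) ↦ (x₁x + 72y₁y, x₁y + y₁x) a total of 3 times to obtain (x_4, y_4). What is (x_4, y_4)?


Step 1: Find the fundamental solution (x₁, y₁) of x² - 72y² = 1.
  Expand √72 as a continued fraction. a₀ = ⌊√72⌋ = 8; iterate m_{k+1} = d_k·a_k − m_k, d_{k+1} = (72 − m_{k+1}²)/d_k, a_{k+1} = ⌊(a₀ + m_{k+1})/d_{k+1}⌋ (starting m₀ = 0, d₀ = 1), with convergents p_k = a_k·p_{k-1} + p_{k-2}, q_k = a_k·q_{k-1} + q_{k-2} (p₋₁ = 1, q₋₁ = 0):
  k = 0: a₀ = 8; p₀/q₀ = 8/1; p₀² − 72·q₀² = 64 − 72 = -8.
  k = 1: m = 8, d = 8, a = ⌊(8 + 8)/8⌋ = 2; p/q = (2·8 + 1)/(2·1 + 0) = 17/2; p² − 72·q² = 289 − 288 = 1.
  The first convergent with p² − 72·q² = 1 gives the fundamental solution (x₁, y₁) = (17, 2).
Step 2: Apply the recurrence (x_{n+1}, y_{n+1}) = (x₁x_n + 72y₁y_n, x₁y_n + y₁x_n) repeatedly.
  From (x_1, y_1) = (17, 2): x_2 = 17·17 + 72·2·2 = 577; y_2 = 17·2 + 2·17 = 68.
  From (x_2, y_2) = (577, 68): x_3 = 17·577 + 72·2·68 = 19601; y_3 = 17·68 + 2·577 = 2310.
  From (x_3, y_3) = (19601, 2310): x_4 = 17·19601 + 72·2·2310 = 665857; y_4 = 17·2310 + 2·19601 = 78472.
Step 3: Verify x_4² - 72·y_4² = 443365544449 - 443365544448 = 1 (should be 1). ✓

(x_1, y_1) = (17, 2); (x_4, y_4) = (665857, 78472).


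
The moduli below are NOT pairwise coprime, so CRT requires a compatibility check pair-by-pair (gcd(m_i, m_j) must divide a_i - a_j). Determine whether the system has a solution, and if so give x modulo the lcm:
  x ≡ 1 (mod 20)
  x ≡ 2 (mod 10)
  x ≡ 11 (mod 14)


Moduli 20, 10, 14 are not pairwise coprime, so CRT works modulo lcm(m_i) when all pairwise compatibility conditions hold.
Pairwise compatibility: gcd(m_i, m_j) must divide a_i - a_j for every pair.
Merge one congruence at a time:
  Start: x ≡ 1 (mod 20).
  Combine with x ≡ 2 (mod 10): gcd(20, 10) = 10, and 2 - 1 = 1 is NOT divisible by 10.
    ⇒ system is inconsistent (no integer solution).

No solution (the system is inconsistent).


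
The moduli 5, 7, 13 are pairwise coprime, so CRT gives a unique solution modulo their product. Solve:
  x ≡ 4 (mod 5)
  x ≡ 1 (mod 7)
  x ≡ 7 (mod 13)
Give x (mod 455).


Moduli 5, 7, 13 are pairwise coprime; by CRT there is a unique solution modulo M = 5 · 7 · 13 = 455.
Solve pairwise, accumulating the modulus:
  Start with x ≡ 4 (mod 5).
  Combine with x ≡ 1 (mod 7): since gcd(5, 7) = 1, we get a unique residue mod 35.
    Write x = 4 + 5·t and substitute into x ≡ 1 (mod 7): 5·t ≡ 1 − 4 = -3 (mod 7).
    Reduce coefficients mod 7: 5·t ≡ 4 (mod 7).
    The inverse of 5 mod 7 is 3 (since 5·3 = 15 = 2·7 + 1), so t ≡ 3·4 = 12 ≡ 5 (mod 7).
    Then x = 4 + 5·5 = 29, valid modulo lcm(5, 7) = 35: x ≡ 29 (mod 35).
  Combine with x ≡ 7 (mod 13): since gcd(35, 13) = 1, we get a unique residue mod 455.
    Write x = 29 + 35·t and substitute into x ≡ 7 (mod 13): 35·t ≡ 7 − 29 = -22 (mod 13).
    Reduce coefficients mod 13: 9·t ≡ 4 (mod 13).
    The inverse of 9 mod 13 is 3 (since 9·3 = 27 = 2·13 + 1), so t ≡ 3·4 = 12 ≡ 12 (mod 13).
    Then x = 29 + 35·12 = 449, valid modulo lcm(35, 13) = 455: x ≡ 449 (mod 455).
Verify: 449 mod 5 = 4 ✓, 449 mod 7 = 1 ✓, 449 mod 13 = 7 ✓.

x ≡ 449 (mod 455).


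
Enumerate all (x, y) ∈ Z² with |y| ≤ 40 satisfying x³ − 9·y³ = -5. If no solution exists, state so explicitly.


The equation is x³ - 9y³ = -5. For fixed y, x³ = 9·y³ − 5, so a solution requires the RHS to be a perfect cube.
Strategy: iterate y from -40 to 40, compute RHS = 9·y³ − 5, and check whether it is a (positive or negative) perfect cube.
Check small values of y:
  y = 0: RHS = -5 is not a perfect cube.
  y = 1: RHS = 4 is not a perfect cube.
  y = -1: RHS = -14 is not a perfect cube.
  y = 2: RHS = 67 is not a perfect cube.
  y = -2: RHS = -77 is not a perfect cube.
  y = 3: RHS = 238 is not a perfect cube.
  y = -3: RHS = -248 is not a perfect cube.
Continuing the search up to |y| = 40 finds no solutions either.
No (x, y) in the scanned range satisfies the equation.

No integer solutions with |y| ≤ 40.


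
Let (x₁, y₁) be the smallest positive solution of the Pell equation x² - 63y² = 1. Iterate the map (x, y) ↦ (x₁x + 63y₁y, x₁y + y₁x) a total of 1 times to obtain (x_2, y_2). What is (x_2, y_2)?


Step 1: Find the fundamental solution (x₁, y₁) of x² - 63y² = 1.
  Expand √63 as a continued fraction. a₀ = ⌊√63⌋ = 7; iterate m_{k+1} = d_k·a_k − m_k, d_{k+1} = (63 − m_{k+1}²)/d_k, a_{k+1} = ⌊(a₀ + m_{k+1})/d_{k+1}⌋ (starting m₀ = 0, d₀ = 1), with convergents p_k = a_k·p_{k-1} + p_{k-2}, q_k = a_k·q_{k-1} + q_{k-2} (p₋₁ = 1, q₋₁ = 0):
  k = 0: a₀ = 7; p₀/q₀ = 7/1; p₀² − 63·q₀² = 49 − 63 = -14.
  k = 1: m = 7, d = 14, a = ⌊(7 + 7)/14⌋ = 1; p/q = (1·7 + 1)/(1·1 + 0) = 8/1; p² − 63·q² = 64 − 63 = 1.
  The first convergent with p² − 63·q² = 1 gives the fundamental solution (x₁, y₁) = (8, 1).
Step 2: Apply the recurrence (x_{n+1}, y_{n+1}) = (x₁x_n + 63y₁y_n, x₁y_n + y₁x_n) repeatedly.
  From (x_1, y_1) = (8, 1): x_2 = 8·8 + 63·1·1 = 127; y_2 = 8·1 + 1·8 = 16.
Step 3: Verify x_2² - 63·y_2² = 16129 - 16128 = 1 (should be 1). ✓

(x_1, y_1) = (8, 1); (x_2, y_2) = (127, 16).


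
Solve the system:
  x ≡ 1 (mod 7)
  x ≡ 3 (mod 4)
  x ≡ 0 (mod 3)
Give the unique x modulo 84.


Moduli 7, 4, 3 are pairwise coprime; by CRT there is a unique solution modulo M = 7 · 4 · 3 = 84.
Solve pairwise, accumulating the modulus:
  Start with x ≡ 1 (mod 7).
  Combine with x ≡ 3 (mod 4): since gcd(7, 4) = 1, we get a unique residue mod 28.
    Write x = 1 + 7·t and substitute into x ≡ 3 (mod 4): 7·t ≡ 3 − 1 = 2 (mod 4).
    Reduce coefficients mod 4: 3·t ≡ 2 (mod 4).
    The inverse of 3 mod 4 is 3 (since 3·3 = 9 = 2·4 + 1), so t ≡ 3·2 = 6 ≡ 2 (mod 4).
    Then x = 1 + 7·2 = 15, valid modulo lcm(7, 4) = 28: x ≡ 15 (mod 28).
  Combine with x ≡ 0 (mod 3): since gcd(28, 3) = 1, we get a unique residue mod 84.
    Write x = 15 + 28·t and substitute into x ≡ 0 (mod 3): 28·t ≡ 0 − 15 = -15 (mod 3).
    Reduce coefficients mod 3: 1·t ≡ 0 (mod 3).
    So t ≡ 0 (mod 3).
    Then x = 15 + 28·0 = 15, valid modulo lcm(28, 3) = 84: x ≡ 15 (mod 84).
Verify: 15 mod 7 = 1 ✓, 15 mod 4 = 3 ✓, 15 mod 3 = 0 ✓.

x ≡ 15 (mod 84).


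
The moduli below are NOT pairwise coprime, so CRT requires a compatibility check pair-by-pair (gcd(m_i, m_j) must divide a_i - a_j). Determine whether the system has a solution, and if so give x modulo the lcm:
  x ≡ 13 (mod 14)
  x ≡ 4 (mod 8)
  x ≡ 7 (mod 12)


Moduli 14, 8, 12 are not pairwise coprime, so CRT works modulo lcm(m_i) when all pairwise compatibility conditions hold.
Pairwise compatibility: gcd(m_i, m_j) must divide a_i - a_j for every pair.
Merge one congruence at a time:
  Start: x ≡ 13 (mod 14).
  Combine with x ≡ 4 (mod 8): gcd(14, 8) = 2, and 4 - 13 = -9 is NOT divisible by 2.
    ⇒ system is inconsistent (no integer solution).

No solution (the system is inconsistent).


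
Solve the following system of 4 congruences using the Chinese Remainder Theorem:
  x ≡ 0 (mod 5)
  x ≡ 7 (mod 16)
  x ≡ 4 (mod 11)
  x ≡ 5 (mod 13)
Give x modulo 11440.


Product of moduli M = 5 · 16 · 11 · 13 = 11440.
Merge one congruence at a time:
  Start: x ≡ 0 (mod 5).
  Combine with x ≡ 7 (mod 16); new modulus lcm = 80.
    Write x = 0 + 5·t and substitute into x ≡ 7 (mod 16): 5·t ≡ 7 − 0 = 7 (mod 16).
    The inverse of 5 mod 16 is 13 (since 5·13 = 65 = 4·16 + 1), so t ≡ 13·7 = 91 ≡ 11 (mod 16).
    Then x = 0 + 5·11 = 55, valid modulo lcm(5, 16) = 80: x ≡ 55 (mod 80).
  Combine with x ≡ 4 (mod 11); new modulus lcm = 880.
    Write x = 55 + 80·t and substitute into x ≡ 4 (mod 11): 80·t ≡ 4 − 55 = -51 (mod 11).
    Reduce coefficients mod 11: 3·t ≡ 4 (mod 11).
    The inverse of 3 mod 11 is 4 (since 3·4 = 12 = 1·11 + 1), so t ≡ 4·4 = 16 ≡ 5 (mod 11).
    Then x = 55 + 80·5 = 455, valid modulo lcm(80, 11) = 880: x ≡ 455 (mod 880).
  Combine with x ≡ 5 (mod 13); new modulus lcm = 11440.
    Write x = 455 + 880·t and substitute into x ≡ 5 (mod 13): 880·t ≡ 5 − 455 = -450 (mod 13).
    Reduce coefficients mod 13: 9·t ≡ 5 (mod 13).
    The inverse of 9 mod 13 is 3 (since 9·3 = 27 = 2·13 + 1), so t ≡ 3·5 = 15 ≡ 2 (mod 13).
    Then x = 455 + 880·2 = 2215, valid modulo lcm(880, 13) = 11440: x ≡ 2215 (mod 11440).
Verify against each original: 2215 mod 5 = 0, 2215 mod 16 = 7, 2215 mod 11 = 4, 2215 mod 13 = 5.

x ≡ 2215 (mod 11440).


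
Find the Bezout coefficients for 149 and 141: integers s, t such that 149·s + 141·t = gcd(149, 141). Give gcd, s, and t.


Euclidean algorithm on (149, 141) — divide until remainder is 0:
  149 = 1 · 141 + 8
  141 = 17 · 8 + 5
  8 = 1 · 5 + 3
  5 = 1 · 3 + 2
  3 = 1 · 2 + 1
  2 = 2 · 1 + 0
gcd(149, 141) = 1.
Track Bezout coefficients alongside the remainders: start with r₀ = 149 = a·1 + b·0 (s = 1, t = 0) and r₁ = 141 = a·0 + b·1 (s = 0, t = 1); each new remainder r_{k+1} = r_{k-1} − q_k·r_k inherits s_{k+1} = s_{k-1} − q_k·s_k, t_{k+1} = t_{k-1} − q_k·t_k, so r_k = a·s_k + b·t_k at every step:
  q = 1: r = 8, s = 1 − 1·0 = 1, t = 0 − 1·1 = -1  (check: 149·1 + 141·(-1) = 8)
  q = 17: r = 5, s = 0 − 17·1 = -17, t = 1 − 17·(-1) = 18  (check: 149·(-17) + 141·18 = 5)
  q = 1: r = 3, s = 1 − 1·(-17) = 18, t = -1 − 1·18 = -19  (check: 149·18 + 141·(-19) = 3)
  q = 1: r = 2, s = -17 − 1·18 = -35, t = 18 − 1·(-19) = 37  (check: 149·(-35) + 141·37 = 2)
  q = 1: r = 1, s = 18 − 1·(-35) = 53, t = -19 − 1·37 = -56  (check: 149·53 + 141·(-56) = 1)
The row with r = 1 (the gcd) gives the Bezout coefficients s = 53, t = -56.
Result: 149 · (53) + 141 · (-56) = 1.

gcd(149, 141) = 1; s = 53, t = -56 (check: 149·53 + 141·(-56) = 1).


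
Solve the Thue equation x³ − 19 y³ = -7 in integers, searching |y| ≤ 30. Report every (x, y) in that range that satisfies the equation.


The equation is x³ - 19y³ = -7. For fixed y, x³ = 19·y³ − 7, so a solution requires the RHS to be a perfect cube.
Strategy: iterate y from -30 to 30, compute RHS = 19·y³ − 7, and check whether it is a (positive or negative) perfect cube.
Check small values of y:
  y = 0: RHS = -7 is not a perfect cube.
  y = 1: RHS = 12 is not a perfect cube.
  y = -1: RHS = -26 is not a perfect cube.
  y = 2: RHS = 145 is not a perfect cube.
  y = -2: RHS = -159 is not a perfect cube.
  y = 3: RHS = 506 is not a perfect cube.
  y = -3: RHS = -520 is not a perfect cube.
Continuing the search up to |y| = 30 finds no solutions either.
No (x, y) in the scanned range satisfies the equation.

No integer solutions with |y| ≤ 30.


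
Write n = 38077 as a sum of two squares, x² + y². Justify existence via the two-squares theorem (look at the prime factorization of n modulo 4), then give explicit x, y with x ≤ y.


Step 1: Factor n = 38077 = 13 · 29 · 101.
Step 2: Check the mod-4 condition on each prime factor: 13 ≡ 1 (mod 4), exponent 1; 29 ≡ 1 (mod 4), exponent 1; 101 ≡ 1 (mod 4), exponent 1.
All primes ≡ 3 (mod 4) appear to even exponent (or don't appear), so by the two-squares theorem n IS expressible as a sum of two squares.
Step 3: Build a representation. Here n = 13 · 29 · 101 is a product of primes ≡ 1 (mod 4). Each prime p ≡ 1 (mod 4) is itself a sum of two squares; find a² by testing p − a² for a perfect square:
  13: 13 − 1² = 12, 13 − 2² = 9 = 3² ⇒ 13 = 2² + 3².
  29: 29 − 1² = 28, 29 − 2² = 25 = 5² ⇒ 29 = 2² + 5².
  101: 101 − 1² = 100 = 10² ⇒ 101 = 1² + 10².
  Combine using the Brahmagupta–Fibonacci identity (a² + b²)(c² + d²) = (ac − bd)² + (ad + bc)² = (ac + bd)² + (ad − bc)²:
  13 · 29 = 377: from (2² + 3²)(2² + 5²), take (2·2 − 3·5, 2·5 + 3·2) = (4 − 15, 10 + 6) = (-11, 16); dropping signs (only squares matter) gives (11, 16); check 11² + 16² = 121 + 256 = 377 ✓.
  377 · 101 = 38077: from (11² + 16²)(1² + 10²), take (11·1 − 16·10, 11·10 + 16·1) = (11 − 160, 110 + 16) = (-149, 126); dropping signs (only squares matter) gives (149, 126); check 149² + 126² = 22201 + 15876 = 38077 ✓.
Step 4: Order so x ≤ y and verify: 126² + 149² = 15876 + 22201 = 38077 = n. ✓

n = 38077 = 126² + 149² (one valid representation with x ≤ y).


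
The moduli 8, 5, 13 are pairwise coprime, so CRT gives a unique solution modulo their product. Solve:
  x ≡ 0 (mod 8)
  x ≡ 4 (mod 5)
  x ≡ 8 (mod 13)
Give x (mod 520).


Moduli 8, 5, 13 are pairwise coprime; by CRT there is a unique solution modulo M = 8 · 5 · 13 = 520.
Solve pairwise, accumulating the modulus:
  Start with x ≡ 0 (mod 8).
  Combine with x ≡ 4 (mod 5): since gcd(8, 5) = 1, we get a unique residue mod 40.
    Write x = 0 + 8·t and substitute into x ≡ 4 (mod 5): 8·t ≡ 4 − 0 = 4 (mod 5).
    Reduce coefficients mod 5: 3·t ≡ 4 (mod 5).
    The inverse of 3 mod 5 is 2 (since 3·2 = 6 = 1·5 + 1), so t ≡ 2·4 = 8 ≡ 3 (mod 5).
    Then x = 0 + 8·3 = 24, valid modulo lcm(8, 5) = 40: x ≡ 24 (mod 40).
  Combine with x ≡ 8 (mod 13): since gcd(40, 13) = 1, we get a unique residue mod 520.
    Write x = 24 + 40·t and substitute into x ≡ 8 (mod 13): 40·t ≡ 8 − 24 = -16 (mod 13).
    Reduce coefficients mod 13: 1·t ≡ 10 (mod 13).
    So t ≡ 10 (mod 13).
    Then x = 24 + 40·10 = 424, valid modulo lcm(40, 13) = 520: x ≡ 424 (mod 520).
Verify: 424 mod 8 = 0 ✓, 424 mod 5 = 4 ✓, 424 mod 13 = 8 ✓.

x ≡ 424 (mod 520).


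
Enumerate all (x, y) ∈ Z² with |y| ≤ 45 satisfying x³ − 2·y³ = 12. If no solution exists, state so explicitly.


The equation is x³ - 2y³ = 12. For fixed y, x³ = 2·y³ + 12, so a solution requires the RHS to be a perfect cube.
Strategy: iterate y from -45 to 45, compute RHS = 2·y³ + 12, and check whether it is a (positive or negative) perfect cube.
Check small values of y:
  y = 0: RHS = 12 is not a perfect cube.
  y = 1: RHS = 14 is not a perfect cube.
  y = -1: RHS = 10 is not a perfect cube.
  y = 2: RHS = 28 is not a perfect cube.
  y = -2: RHS = -4 is not a perfect cube.
  y = 3: RHS = 66 is not a perfect cube.
  y = -3: RHS = -42 is not a perfect cube.
Continuing the search up to |y| = 45 finds no solutions either.
No (x, y) in the scanned range satisfies the equation.

No integer solutions with |y| ≤ 45.


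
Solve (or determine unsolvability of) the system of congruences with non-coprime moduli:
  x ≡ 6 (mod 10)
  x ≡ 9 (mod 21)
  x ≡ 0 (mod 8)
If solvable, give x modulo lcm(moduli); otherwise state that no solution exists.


Moduli 10, 21, 8 are not pairwise coprime, so CRT works modulo lcm(m_i) when all pairwise compatibility conditions hold.
Pairwise compatibility: gcd(m_i, m_j) must divide a_i - a_j for every pair.
Merge one congruence at a time:
  Start: x ≡ 6 (mod 10).
  Combine with x ≡ 9 (mod 21): gcd(10, 21) = 1; 9 - 6 = 3, which IS divisible by 1, so compatible.
    Write x = 6 + 10·t and substitute into x ≡ 9 (mod 21): 10·t ≡ 9 − 6 = 3 (mod 21).
    The inverse of 10 mod 21 is 19 (since 10·19 = 190 = 9·21 + 1), so t ≡ 19·3 = 57 ≡ 15 (mod 21).
    Then x = 6 + 10·15 = 156, valid modulo lcm(10, 21) = 210: x ≡ 156 (mod 210).
  Combine with x ≡ 0 (mod 8): gcd(210, 8) = 2; 0 - 156 = -156, which IS divisible by 2, so compatible.
    Write x = 156 + 210·t and substitute into x ≡ 0 (mod 8): 210·t ≡ 0 − 156 = -156 (mod 8).
    Divide the congruence (and modulus) by g = 2: 105·t ≡ -78 (mod 4).
    Reduce coefficients mod 4: 1·t ≡ 2 (mod 4).
    So t ≡ 2 (mod 4).
    Then x = 156 + 210·2 = 576, valid modulo lcm(210, 8) = 840: x ≡ 576 (mod 840).
Verify: 576 mod 10 = 6, 576 mod 21 = 9, 576 mod 8 = 0.

x ≡ 576 (mod 840).


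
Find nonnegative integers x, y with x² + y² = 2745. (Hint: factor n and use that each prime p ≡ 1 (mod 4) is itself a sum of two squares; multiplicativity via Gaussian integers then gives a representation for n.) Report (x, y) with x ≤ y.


Step 1: Factor n = 2745 = 3^2 · 5 · 61.
Step 2: Check the mod-4 condition on each prime factor: 3 ≡ 3 (mod 4), exponent 2 (must be even); 5 ≡ 1 (mod 4), exponent 1; 61 ≡ 1 (mod 4), exponent 1.
All primes ≡ 3 (mod 4) appear to even exponent (or don't appear), so by the two-squares theorem n IS expressible as a sum of two squares.
Step 3: Build a representation. Group n = k² · m with k = 3 and m = 5 · 61 = 305 (a product of primes ≡ 1 (mod 4)); a representation of m scales to one of n via (k·x)² + (k·y)² = k²(x² + y²). Each prime p ≡ 1 (mod 4) is itself a sum of two squares; find a² by testing p − a² for a perfect square:
  5: 5 − 1² = 4 = 2² ⇒ 5 = 1² + 2².
  61: 61 − 1² = 60, 61 − 2² = 57, 61 − 3² = 52, 61 − 4² = 45, 61 − 5² = 36 = 6² ⇒ 61 = 5² + 6².
  Combine using the Brahmagupta–Fibonacci identity (a² + b²)(c² + d²) = (ac − bd)² + (ad + bc)² = (ac + bd)² + (ad − bc)²:
  5 · 61 = 305: from (1² + 2²)(5² + 6²), take (1·5 − 2·6, 1·6 + 2·5) = (5 − 12, 6 + 10) = (-7, 16); dropping signs (only squares matter) gives (7, 16); check 7² + 16² = 49 + 256 = 305 ✓.
  Scale by k = 3: (3·7, 3·16) = (21, 48).
Step 4: Order so x ≤ y and verify: 21² + 48² = 441 + 2304 = 2745 = n. ✓

n = 2745 = 21² + 48² (one valid representation with x ≤ y).


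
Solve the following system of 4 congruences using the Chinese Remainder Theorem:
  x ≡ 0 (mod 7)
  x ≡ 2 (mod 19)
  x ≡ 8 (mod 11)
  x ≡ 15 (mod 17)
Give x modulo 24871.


Product of moduli M = 7 · 19 · 11 · 17 = 24871.
Merge one congruence at a time:
  Start: x ≡ 0 (mod 7).
  Combine with x ≡ 2 (mod 19); new modulus lcm = 133.
    Write x = 0 + 7·t and substitute into x ≡ 2 (mod 19): 7·t ≡ 2 − 0 = 2 (mod 19).
    The inverse of 7 mod 19 is 11 (since 7·11 = 77 = 4·19 + 1), so t ≡ 11·2 = 22 ≡ 3 (mod 19).
    Then x = 0 + 7·3 = 21, valid modulo lcm(7, 19) = 133: x ≡ 21 (mod 133).
  Combine with x ≡ 8 (mod 11); new modulus lcm = 1463.
    Write x = 21 + 133·t and substitute into x ≡ 8 (mod 11): 133·t ≡ 8 − 21 = -13 (mod 11).
    Reduce coefficients mod 11: 1·t ≡ 9 (mod 11).
    So t ≡ 9 (mod 11).
    Then x = 21 + 133·9 = 1218, valid modulo lcm(133, 11) = 1463: x ≡ 1218 (mod 1463).
  Combine with x ≡ 15 (mod 17); new modulus lcm = 24871.
    Write x = 1218 + 1463·t and substitute into x ≡ 15 (mod 17): 1463·t ≡ 15 − 1218 = -1203 (mod 17).
    Reduce coefficients mod 17: 1·t ≡ 4 (mod 17).
    So t ≡ 4 (mod 17).
    Then x = 1218 + 1463·4 = 7070, valid modulo lcm(1463, 17) = 24871: x ≡ 7070 (mod 24871).
Verify against each original: 7070 mod 7 = 0, 7070 mod 19 = 2, 7070 mod 11 = 8, 7070 mod 17 = 15.

x ≡ 7070 (mod 24871).
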